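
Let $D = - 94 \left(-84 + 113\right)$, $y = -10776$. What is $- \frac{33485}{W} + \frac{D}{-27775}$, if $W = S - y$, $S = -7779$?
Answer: $- \frac{24915569}{2249775} \approx -11.075$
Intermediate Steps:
$D = -2726$ ($D = \left(-94\right) 29 = -2726$)
$W = 2997$ ($W = -7779 - -10776 = -7779 + 10776 = 2997$)
$- \frac{33485}{W} + \frac{D}{-27775} = - \frac{33485}{2997} - \frac{2726}{-27775} = \left(-33485\right) \frac{1}{2997} - - \frac{2726}{27775} = - \frac{905}{81} + \frac{2726}{27775} = - \frac{24915569}{2249775}$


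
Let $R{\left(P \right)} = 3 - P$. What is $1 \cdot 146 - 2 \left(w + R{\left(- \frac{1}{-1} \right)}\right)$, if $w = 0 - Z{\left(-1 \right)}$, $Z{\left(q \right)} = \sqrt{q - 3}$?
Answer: $142 + 4 i \approx 142.0 + 4.0 i$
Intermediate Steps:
$Z{\left(q \right)} = \sqrt{-3 + q}$
$w = - 2 i$ ($w = 0 - \sqrt{-3 - 1} = 0 - \sqrt{-4} = 0 - 2 i = - 2 i \approx - 2.0 i$)
$1 \cdot 146 - 2 \left(w + R{\left(- \frac{1}{-1} \right)}\right) = 1 \cdot 146 - 2 \left(- 2 i + \left(3 - - \frac{1}{-1}\right)\right) = 146 - 2 \left(- 2 i + \left(3 - \left(-1\right) \left(-1\right)\right)\right) = 146 - 2 \left(- 2 i + \left(3 - 1\right)\right) = 146 - 2 \left(- 2 i + 2\right) = 146 - 2 \left(2 - 2 i\right) = 146 - \left(4 - 4 i\right) = 142 + 4 i$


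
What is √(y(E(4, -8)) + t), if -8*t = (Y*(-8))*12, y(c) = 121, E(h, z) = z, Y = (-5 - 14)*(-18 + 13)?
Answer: √1261 ≈ 35.511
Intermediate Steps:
Y = 95 (Y = -19*(-5) = 95)
t = 1140 (t = -95*(-8)*12/8 = -(-95)*12 = -⅛*(-9120) = 1140)
√(y(E(4, -8)) + t) = √(121 + 1140) = √1261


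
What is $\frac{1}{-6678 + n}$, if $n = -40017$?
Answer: $- \frac{1}{46695} \approx -2.1416 \cdot 10^{-5}$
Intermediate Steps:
$\frac{1}{-6678 + n} = \frac{1}{-6678 - 40017} = \frac{1}{-46695} = - \frac{1}{46695}$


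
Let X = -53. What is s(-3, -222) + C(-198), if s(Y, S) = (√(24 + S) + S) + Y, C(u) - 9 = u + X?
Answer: -467 + 3*I*√22 ≈ -467.0 + 14.071*I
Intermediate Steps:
C(u) = -44 + u (C(u) = 9 + (u - 53) = 9 + (-53 + u) = -44 + u)
s(Y, S) = S + Y + √(24 + S) (s(Y, S) = (S + √(24 + S)) + Y = S + Y + √(24 + S))
s(-3, -222) + C(-198) = (-222 - 3 + √(24 - 222)) + (-44 - 198) = (-222 - 3 + √(-198)) - 242 = (-222 - 3 + 3*I*√22) - 242 = (-225 + 3*I*√22) - 242 = -467 + 3*I*√22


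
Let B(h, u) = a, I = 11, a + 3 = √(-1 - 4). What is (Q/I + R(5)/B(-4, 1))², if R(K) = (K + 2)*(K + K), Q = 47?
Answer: (-29563*√5 + 192298*I)/(121*(2*I + 3*√5)) ≈ -9.9256 + 239.87*I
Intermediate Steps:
R(K) = 2*K*(2 + K) (R(K) = (2 + K)*(2*K) = 2*K*(2 + K))
a = -3 + I*√5 (a = -3 + √(-1 - 4) = -3 + √(-5) = -3 + I*√5 ≈ -3.0 + 2.2361*I)
B(h, u) = -3 + I*√5
(Q/I + R(5)/B(-4, 1))² = (47/11 + (2*5*(2 + 5))/(-3 + I*√5))² = (47*(1/11) + (2*5*7)/(-3 + I*√5))² = (47/11 + 70/(-3 + I*√5))²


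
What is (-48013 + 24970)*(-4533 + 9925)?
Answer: -124247856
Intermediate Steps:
(-48013 + 24970)*(-4533 + 9925) = -23043*5392 = -124247856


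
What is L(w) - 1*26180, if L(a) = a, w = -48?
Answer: -26228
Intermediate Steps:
L(w) - 1*26180 = -48 - 1*26180 = -48 - 26180 = -26228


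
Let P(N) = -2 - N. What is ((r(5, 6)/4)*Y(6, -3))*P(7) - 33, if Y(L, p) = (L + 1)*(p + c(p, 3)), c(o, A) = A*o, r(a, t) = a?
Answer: 912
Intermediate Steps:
Y(L, p) = 4*p*(1 + L) (Y(L, p) = (L + 1)*(p + 3*p) = (1 + L)*(4*p) = 4*p*(1 + L))
((r(5, 6)/4)*Y(6, -3))*P(7) - 33 = ((5/4)*(4*(-3)*(1 + 6)))*(-2 - 1*7) - 33 = ((5*(¼))*(4*(-3)*7))*(-2 - 7) - 33 = ((5/4)*(-84))*(-9) - 33 = -105*(-9) - 33 = 945 - 33 = 912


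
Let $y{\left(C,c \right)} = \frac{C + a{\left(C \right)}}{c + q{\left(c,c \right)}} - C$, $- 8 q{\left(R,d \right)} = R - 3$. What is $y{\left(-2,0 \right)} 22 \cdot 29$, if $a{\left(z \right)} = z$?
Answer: $- \frac{16588}{3} \approx -5529.3$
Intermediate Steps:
$q{\left(R,d \right)} = \frac{3}{8} - \frac{R}{8}$ ($q{\left(R,d \right)} = - \frac{R - 3}{8} = - \frac{-3 + R}{8} = \frac{3}{8} - \frac{R}{8}$)
$y{\left(C,c \right)} = - C + \frac{2 C}{\frac{3}{8} + \frac{7 c}{8}}$ ($y{\left(C,c \right)} = \frac{C + C}{c - \left(- \frac{3}{8} + \frac{c}{8}\right)} - C = \frac{2 C}{\frac{3}{8} + \frac{7 c}{8}} - C = - C + \frac{2 C}{\frac{3}{8} + \frac{7 c}{8}}$)
$y{\left(-2,0 \right)} 22 \cdot 29 = - \frac{2 \left(13 - 0\right)}{3 + 7 \cdot 0} \cdot 22 \cdot 29 = - \frac{2 \left(13 + 0\right)}{3 + 0} \cdot 22 \cdot 29 = \left(-2\right) \frac{1}{3} \cdot 13 \cdot 22 \cdot 29 = \left(- \frac{26}{3}\right) 22 \cdot 29 = \left(- \frac{572}{3}\right) 29 = - \frac{16588}{3}$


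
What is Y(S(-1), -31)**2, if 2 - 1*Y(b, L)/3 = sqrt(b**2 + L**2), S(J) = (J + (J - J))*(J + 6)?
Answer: 8910 - 36*sqrt(986) ≈ 7779.6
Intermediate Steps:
S(J) = J*(6 + J) (S(J) = (J + 0)*(6 + J) = J*(6 + J))
Y(b, L) = 6 - 3*sqrt(L**2 + b**2) (Y(b, L) = 6 - 3*sqrt(b**2 + L**2) = 6 - 3*sqrt(L**2 + b**2))
Y(S(-1), -31)**2 = (6 - 3*sqrt((-31)**2 + (-(6 - 1))**2))**2 = (6 - 3*sqrt(961 + (-1*5)**2))**2 = (6 - 3*sqrt(961 + (-5)**2))**2 = (6 - 3*sqrt(961 + 25))**2 = (6 - 3*sqrt(986))**2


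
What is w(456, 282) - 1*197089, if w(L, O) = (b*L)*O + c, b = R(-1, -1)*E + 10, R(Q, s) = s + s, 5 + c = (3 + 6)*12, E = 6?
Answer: -454170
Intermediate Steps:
c = 103 (c = -5 + (3 + 6)*12 = -5 + 9*12 = -5 + 108 = 103)
R(Q, s) = 2*s
b = -2 (b = (2*(-1))*6 + 10 = -2*6 + 10 = -12 + 10 = -2)
w(L, O) = 103 - 2*L*O (w(L, O) = (-2*L)*O + 103 = -2*L*O + 103 = 103 - 2*L*O)
w(456, 282) - 1*197089 = (103 - 2*456*282) - 1*197089 = (103 - 257184) - 197089 = -257081 - 197089 = -454170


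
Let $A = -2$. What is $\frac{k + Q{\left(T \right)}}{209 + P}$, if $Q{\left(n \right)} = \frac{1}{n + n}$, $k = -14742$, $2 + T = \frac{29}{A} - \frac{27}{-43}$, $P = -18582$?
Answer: $\frac{20122873}{25079145} \approx 0.80237$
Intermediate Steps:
$T = - \frac{1365}{86}$ ($T = -2 + \left(\frac{29}{-2} - \frac{27}{-43}\right) = -2 + \left(29 \left(- \frac{1}{2}\right) - - \frac{27}{43}\right) = -2 + \left(- \frac{29}{2} + \frac{27}{43}\right) = -2 - \frac{1193}{86} = - \frac{1365}{86} \approx -15.872$)
$Q{\left(n \right)} = \frac{1}{2 n}$
$\frac{k + Q{\left(T \right)}}{209 + P} = \frac{-14742 + \frac{1}{2 \left(- \frac{1365}{86}\right)}}{209 - 18582} = \frac{-14742 + \frac{1}{2} \left(- \frac{86}{1365}\right)}{-18373} = \left(-14742 - \frac{43}{1365}\right) \left(- \frac{1}{18373}\right) = \left(- \frac{20122873}{1365}\right) \left(- \frac{1}{18373}\right) = \frac{20122873}{25079145}$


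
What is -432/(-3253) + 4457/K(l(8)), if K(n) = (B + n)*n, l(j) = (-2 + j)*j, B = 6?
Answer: 15618365/8431776 ≈ 1.8523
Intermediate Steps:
l(j) = j*(-2 + j)
K(n) = n*(6 + n) (K(n) = (6 + n)*n = n*(6 + n))
-432/(-3253) + 4457/K(l(8)) = -432/(-3253) + 4457/(((8*(-2 + 8))*(6 + 8*(-2 + 8)))) = -432*(-1/3253) + 4457/(((8*6)*(6 + 8*6))) = 432/3253 + 4457/((48*(6 + 48))) = 432/3253 + 4457/((48*54)) = 432/3253 + 4457/2592 = 15618365/8431776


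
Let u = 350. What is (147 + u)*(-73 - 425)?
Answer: -247506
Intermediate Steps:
(147 + u)*(-73 - 425) = (147 + 350)*(-73 - 425) = 497*(-498) = -247506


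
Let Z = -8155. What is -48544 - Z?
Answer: -40389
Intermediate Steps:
-48544 - Z = -48544 - 1*(-8155) = -48544 + 8155 = -40389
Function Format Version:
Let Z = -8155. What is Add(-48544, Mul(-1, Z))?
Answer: -40389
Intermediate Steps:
Add(-48544, Mul(-1, Z)) = Add(-48544, Mul(-1, -8155)) = Add(-48544, 8155) = -40389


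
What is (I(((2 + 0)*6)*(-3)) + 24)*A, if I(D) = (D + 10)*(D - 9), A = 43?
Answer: 51342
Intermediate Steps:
I(D) = (-9 + D)*(10 + D) (I(D) = (10 + D)*(-9 + D) = (-9 + D)*(10 + D))
(I(((2 + 0)*6)*(-3)) + 24)*A = ((-90 + ((2 + 0)*6)*(-3) + (((2 + 0)*6)*(-3))**2) + 24)*43 = ((-90 + (2*6)*(-3) + ((2*6)*(-3))**2) + 24)*43 = ((-90 + 12*(-3) + (12*(-3))**2) + 24)*43 = ((-90 - 36 + (-36)**2) + 24)*43 = ((-90 - 36 + 1296) + 24)*43 = (1170 + 24)*43 = 1194*43 = 51342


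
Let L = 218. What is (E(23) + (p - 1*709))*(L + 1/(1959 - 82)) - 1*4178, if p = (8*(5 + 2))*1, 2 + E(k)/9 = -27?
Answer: -381839024/1877 ≈ -2.0343e+5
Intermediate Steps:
E(k) = -261 (E(k) = -18 + 9*(-27) = -18 - 243 = -261)
p = 56 (p = (8*7)*1 = 56*1 = 56)
(E(23) + (p - 1*709))*(L + 1/(1959 - 82)) - 1*4178 = (-261 + (56 - 1*709))*(218 + 1/(1959 - 82)) - 1*4178 = (-261 + (56 - 709))*(218 + 1/1877) - 4178 = (-261 - 653)*(218 + 1/1877) - 4178 = -914*409187/1877 - 4178 = -373996918/1877 - 4178 = -381839024/1877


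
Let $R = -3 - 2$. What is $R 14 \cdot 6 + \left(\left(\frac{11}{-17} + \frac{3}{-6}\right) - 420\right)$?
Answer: $- \frac{28599}{34} \approx -841.15$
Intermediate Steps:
$R = -5$ ($R = -3 - 2 = -5$)
$R 14 \cdot 6 + \left(\left(\frac{11}{-17} + \frac{3}{-6}\right) - 420\right) = \left(-5\right) 14 \cdot 6 + \left(\left(\frac{11}{-17} + \frac{3}{-6}\right) - 420\right) = \left(-70\right) 6 + \left(\left(11 \left(- \frac{1}{17}\right) + 3 \left(- \frac{1}{6}\right)\right) - 420\right) = -420 - \frac{14319}{34} = - \frac{28599}{34}$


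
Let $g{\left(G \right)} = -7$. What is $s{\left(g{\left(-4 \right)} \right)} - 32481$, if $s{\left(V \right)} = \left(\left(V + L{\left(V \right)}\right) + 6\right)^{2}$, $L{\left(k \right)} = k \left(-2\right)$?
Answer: $-32312$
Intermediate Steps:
$L{\left(k \right)} = - 2 k$
$s{\left(V \right)} = \left(6 - V\right)^{2}$ ($s{\left(V \right)} = \left(\left(V - 2 V\right) + 6\right)^{2} = \left(- V + 6\right)^{2} = \left(6 - V\right)^{2}$)
$s{\left(g{\left(-4 \right)} \right)} - 32481 = \left(6 - -7\right)^{2} - 32481 = \left(6 + 7\right)^{2} - 32481 = 13^{2} - 32481 = 169 - 32481 = -32312$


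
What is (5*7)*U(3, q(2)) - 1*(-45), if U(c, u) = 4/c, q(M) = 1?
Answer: 275/3 ≈ 91.667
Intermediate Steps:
(5*7)*U(3, q(2)) - 1*(-45) = (5*7)*(4/3) - 1*(-45) = 35*(4*(⅓)) + 45 = 35*(4/3) + 45 = 140/3 + 45 = 275/3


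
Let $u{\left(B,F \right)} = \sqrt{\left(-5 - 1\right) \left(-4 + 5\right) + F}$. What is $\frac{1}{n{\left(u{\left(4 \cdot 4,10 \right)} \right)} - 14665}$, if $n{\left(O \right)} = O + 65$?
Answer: $- \frac{1}{14598} \approx -6.8503 \cdot 10^{-5}$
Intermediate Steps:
$u{\left(B,F \right)} = \sqrt{-6 + F}$ ($u{\left(B,F \right)} = \sqrt{\left(-6\right) 1 + F} = \sqrt{-6 + F}$)
$n{\left(O \right)} = 65 + O$
$\frac{1}{n{\left(u{\left(4 \cdot 4,10 \right)} \right)} - 14665} = \frac{1}{\left(65 + \sqrt{-6 + 10}\right) - 14665} = \frac{1}{\left(65 + \sqrt{4}\right) - 14665} = \frac{1}{\left(65 + 2\right) - 14665} = \frac{1}{67 - 14665} = \frac{1}{-14598} = - \frac{1}{14598}$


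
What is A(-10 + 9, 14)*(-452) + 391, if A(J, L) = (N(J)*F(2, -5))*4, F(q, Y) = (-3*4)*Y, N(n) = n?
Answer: 108871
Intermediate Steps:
F(q, Y) = -12*Y
A(J, L) = 240*J (A(J, L) = (J*(-12*(-5)))*4 = (J*60)*4 = (60*J)*4 = 240*J)
A(-10 + 9, 14)*(-452) + 391 = (240*(-10 + 9))*(-452) + 391 = (240*(-1))*(-452) + 391 = -240*(-452) + 391 = 108480 + 391 = 108871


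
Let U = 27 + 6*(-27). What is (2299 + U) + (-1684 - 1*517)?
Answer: -37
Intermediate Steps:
U = -135 (U = 27 - 162 = -135)
(2299 + U) + (-1684 - 1*517) = (2299 - 135) + (-1684 - 1*517) = 2164 + (-1684 - 517) = 2164 - 2201 = -37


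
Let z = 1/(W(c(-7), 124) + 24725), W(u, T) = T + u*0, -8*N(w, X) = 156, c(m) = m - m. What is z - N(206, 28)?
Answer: 969113/49698 ≈ 19.500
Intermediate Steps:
c(m) = 0
N(w, X) = -39/2 (N(w, X) = -1/8*156 = -39/2)
W(u, T) = T (W(u, T) = T + 0 = T)
z = 1/24849 (z = 1/(124 + 24725) = 1/24849 ≈ 4.0243e-5)
z - N(206, 28) = 1/24849 - 1*(-39/2) = 1/24849 + 39/2 = 969113/49698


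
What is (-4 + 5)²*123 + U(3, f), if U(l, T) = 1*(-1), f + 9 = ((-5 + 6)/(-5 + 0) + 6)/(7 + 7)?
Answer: 122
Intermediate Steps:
f = -601/70 (f = -9 + ((-5 + 6)/(-5 + 0) + 6)/(7 + 7) = -9 + (1/(-5) + 6)/14 = -9 + (1*(-⅕) + 6)*(1/14) = -9 + (-⅕ + 6)*(1/14) = -9 + (29/5)*(1/14) = -9 + 29/70 = -601/70 ≈ -8.5857)
U(l, T) = -1
(-4 + 5)²*123 + U(3, f) = (-4 + 5)²*123 - 1 = 1²*123 - 1 = 1*123 - 1 = 123 - 1 = 122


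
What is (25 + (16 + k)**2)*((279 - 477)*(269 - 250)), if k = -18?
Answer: -109098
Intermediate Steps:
(25 + (16 + k)**2)*((279 - 477)*(269 - 250)) = (25 + (16 - 18)**2)*((279 - 477)*(269 - 250)) = (25 + (-2)**2)*(-198*19) = (25 + 4)*(-3762) = 29*(-3762) = -109098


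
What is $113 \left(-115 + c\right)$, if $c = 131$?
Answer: $1808$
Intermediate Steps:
$113 \left(-115 + c\right) = 113 \left(-115 + 131\right) = 113 \cdot 16 = 1808$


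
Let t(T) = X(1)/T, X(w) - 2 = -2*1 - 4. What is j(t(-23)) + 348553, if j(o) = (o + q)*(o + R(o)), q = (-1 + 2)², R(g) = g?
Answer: 184384753/529 ≈ 3.4855e+5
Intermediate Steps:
X(w) = -4 (X(w) = 2 + (-2*1 - 4) = 2 + (-2 - 4) = 2 - 6 = -4)
q = 1 (q = 1² = 1)
t(T) = -4/T
j(o) = 2*o*(1 + o) (j(o) = (o + 1)*(o + o) = (1 + o)*(2*o) = 2*o*(1 + o))
j(t(-23)) + 348553 = 2*(-4/(-23))*(1 - 4/(-23)) + 348553 = 2*(-4*(-1/23))*(1 - 4*(-1/23)) + 348553 = 2*(4/23)*(1 + 4/23) + 348553 = 2*(4/23)*(27/23) + 348553 = 216/529 + 348553 = 184384753/529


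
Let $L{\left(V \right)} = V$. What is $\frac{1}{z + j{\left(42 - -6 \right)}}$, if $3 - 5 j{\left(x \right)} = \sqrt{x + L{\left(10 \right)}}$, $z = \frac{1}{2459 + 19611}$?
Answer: $- \frac{292273010}{954659919} - \frac{97416980 \sqrt{58}}{954659919} \approx -1.0833$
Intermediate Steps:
$z = \frac{1}{22070} \approx 4.531 \cdot 10^{-5}$
$j{\left(x \right)} = \frac{3}{5} - \frac{\sqrt{10 + x}}{5}$ ($j{\left(x \right)} = \frac{3}{5} - \frac{\sqrt{x + 10}}{5} = \frac{3}{5} - \frac{\sqrt{10 + x}}{5}$)
$\frac{1}{z + j{\left(42 - -6 \right)}} = \frac{1}{\frac{1}{22070} + \left(\frac{3}{5} - \frac{\sqrt{10 + \left(42 - -6\right)}}{5}\right)} = \frac{1}{\frac{1}{22070} + \left(\frac{3}{5} - \frac{\sqrt{10 + \left(42 + 6\right)}}{5}\right)} = \frac{1}{\frac{1}{22070} + \left(\frac{3}{5} - \frac{\sqrt{10 + 48}}{5}\right)} = \frac{1}{\frac{1}{22070} + \left(\frac{3}{5} - \frac{\sqrt{58}}{5}\right)} = \frac{1}{\frac{13243}{22070} - \frac{\sqrt{58}}{5}}$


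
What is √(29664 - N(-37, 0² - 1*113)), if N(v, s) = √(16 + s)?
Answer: √(29664 - I*√97) ≈ 172.23 - 0.029*I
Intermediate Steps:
√(29664 - N(-37, 0² - 1*113)) = √(29664 - √(16 + (0² - 1*113))) = √(29664 - √(16 + (0 - 113))) = √(29664 - √(16 - 113)) = √(29664 - √(-97)) = √(29664 - I*√97)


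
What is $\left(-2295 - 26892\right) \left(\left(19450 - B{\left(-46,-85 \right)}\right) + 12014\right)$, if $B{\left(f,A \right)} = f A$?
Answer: $-804218598$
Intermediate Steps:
$B{\left(f,A \right)} = A f$
$\left(-2295 - 26892\right) \left(\left(19450 - B{\left(-46,-85 \right)}\right) + 12014\right) = \left(-2295 - 26892\right) \left(\left(19450 - \left(-85\right) \left(-46\right)\right) + 12014\right) = - 29187 \left(\left(19450 - 3910\right) + 12014\right) = - 29187 \left(15540 + 12014\right) = \left(-29187\right) 27554 = -804218598$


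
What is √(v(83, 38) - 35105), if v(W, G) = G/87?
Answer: I*√265706439/87 ≈ 187.36*I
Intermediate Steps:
v(W, G) = G/87 (v(W, G) = G*(1/87) = G/87)
√(v(83, 38) - 35105) = √((1/87)*38 - 35105) = √(38/87 - 35105) = √(-3054097/87) = I*√265706439/87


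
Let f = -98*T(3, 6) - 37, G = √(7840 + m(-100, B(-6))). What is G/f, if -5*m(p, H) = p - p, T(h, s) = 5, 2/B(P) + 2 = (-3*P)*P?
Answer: -28*√10/527 ≈ -0.16801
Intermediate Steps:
B(P) = 2/(-2 - 3*P²) (B(P) = 2/(-2 + (-3*P)*P) = 2/(-2 - 3*P²))
m(p, H) = 0 (m(p, H) = -(p - p)/5 = -⅕*0 = 0)
G = 28*√10 (G = √(7840 + 0) = √7840 = 28*√10 ≈ 88.544)
f = -527 (f = -98*5 - 37 = -490 - 37 = -527)
G/f = (28*√10)/(-527) = (28*√10)*(-1/527) = -28*√10/527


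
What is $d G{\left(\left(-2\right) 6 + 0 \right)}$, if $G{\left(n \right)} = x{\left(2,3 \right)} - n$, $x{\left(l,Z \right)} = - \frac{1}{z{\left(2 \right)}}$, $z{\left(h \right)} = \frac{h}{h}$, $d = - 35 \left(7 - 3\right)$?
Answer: $-1540$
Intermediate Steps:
$d = -140$ ($d = \left(-35\right) 4 = -140$)
$z{\left(h \right)} = 1$
$x{\left(l,Z \right)} = -1$ ($x{\left(l,Z \right)} = - 1^{-1} = \left(-1\right) 1 = -1$)
$G{\left(n \right)} = -1 - n$
$d G{\left(\left(-2\right) 6 + 0 \right)} = - 140 \left(-1 - \left(\left(-2\right) 6 + 0\right)\right) = - 140 \left(-1 - \left(-12 + 0\right)\right) = - 140 \left(-1 - -12\right) = - 140 \left(-1 + 12\right) = \left(-140\right) 11 = -1540$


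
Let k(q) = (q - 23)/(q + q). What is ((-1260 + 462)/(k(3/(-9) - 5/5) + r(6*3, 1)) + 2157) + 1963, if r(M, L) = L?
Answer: 109112/27 ≈ 4041.2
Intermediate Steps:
k(q) = (-23 + q)/(2*q) (k(q) = (-23 + q)/((2*q)) = (-23 + q)*(1/(2*q)) = (-23 + q)/(2*q))
((-1260 + 462)/(k(3/(-9) - 5/5) + r(6*3, 1)) + 2157) + 1963 = ((-1260 + 462)/((-23 + (3/(-9) - 5/5))/(2*(3/(-9) - 5/5)) + 1) + 2157) + 1963 = (-798/((-23 + (3*(-⅑) - 5*⅕))/(2*(3*(-⅑) - 5*⅕)) + 1) + 2157) + 1963 = (-798/((-23 + (-⅓ - 1))/(2*(-⅓ - 1)) + 1) + 2157) + 1963 = (-798/((-23 - 4/3)/(2*(-4/3)) + 1) + 2157) + 1963 = (-798/((½)*(-¾)*(-73/3) + 1) + 2157) + 1963 = (-798/(73/8 + 1) + 2157) + 1963 = (-798/81/8 + 2157) + 1963 = (-798*8/81 + 2157) + 1963 = (-2128/27 + 2157) + 1963 = 56111/27 + 1963 = 109112/27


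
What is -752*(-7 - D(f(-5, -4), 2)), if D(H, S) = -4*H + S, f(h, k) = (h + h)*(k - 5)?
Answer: -263952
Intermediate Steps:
f(h, k) = 2*h*(-5 + k) (f(h, k) = (2*h)*(-5 + k) = 2*h*(-5 + k))
D(H, S) = S - 4*H
-752*(-7 - D(f(-5, -4), 2)) = -752*(-7 - (2 - 8*(-5)*(-5 - 4))) = -752*(-7 - (2 - 8*(-5)*(-9))) = -752*(-7 - (2 - 4*90)) = -752*(-7 - (2 - 360)) = -752*(-7 - 1*(-358)) = -752*(-7 + 358) = -752*351 = -263952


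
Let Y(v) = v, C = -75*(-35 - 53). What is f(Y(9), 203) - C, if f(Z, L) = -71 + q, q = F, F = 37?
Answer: -6634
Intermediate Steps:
C = 6600 (C = -75*(-88) = 6600)
q = 37
f(Z, L) = -34 (f(Z, L) = -71 + 37 = -34)
f(Y(9), 203) - C = -34 - 1*6600 = -34 - 6600 = -6634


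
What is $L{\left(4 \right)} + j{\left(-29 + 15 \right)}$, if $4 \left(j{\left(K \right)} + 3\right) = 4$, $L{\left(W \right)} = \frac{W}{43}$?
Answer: $- \frac{82}{43} \approx -1.907$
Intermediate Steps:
$L{\left(W \right)} = \frac{W}{43}$ ($L{\left(W \right)} = W \frac{1}{43} = \frac{W}{43}$)
$j{\left(K \right)} = -2$ ($j{\left(K \right)} = -3 + \frac{1}{4} \cdot 4 = -3 + 1 = -2$)
$L{\left(4 \right)} + j{\left(-29 + 15 \right)} = \frac{1}{43} \cdot 4 - 2 = \frac{4}{43} - 2 = - \frac{82}{43}$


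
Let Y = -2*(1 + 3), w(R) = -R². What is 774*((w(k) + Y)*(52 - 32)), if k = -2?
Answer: -185760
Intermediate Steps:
Y = -8 (Y = -2*4 = -8)
774*((w(k) + Y)*(52 - 32)) = 774*((-1*(-2)² - 8)*(52 - 32)) = 774*((-1*4 - 8)*20) = 774*((-4 - 8)*20) = 774*(-12*20) = 774*(-240) = -185760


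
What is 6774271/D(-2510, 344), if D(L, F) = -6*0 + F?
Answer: 6774271/344 ≈ 19693.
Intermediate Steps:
D(L, F) = F (D(L, F) = 0 + F = F)
6774271/D(-2510, 344) = 6774271/344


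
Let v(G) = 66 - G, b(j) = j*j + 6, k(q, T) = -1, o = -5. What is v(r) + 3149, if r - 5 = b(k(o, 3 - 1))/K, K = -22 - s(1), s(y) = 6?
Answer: 12841/4 ≈ 3210.3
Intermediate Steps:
b(j) = 6 + j² (b(j) = j² + 6 = 6 + j²)
K = -28 (K = -22 - 1*6 = -22 - 6 = -28)
r = 19/4 (r = 5 + (6 + (-1)²)/(-28) = 5 + (6 + 1)*(-1/28) = 5 + 7*(-1/28) = 5 - ¼ = 19/4 ≈ 4.7500)
v(r) + 3149 = (66 - 1*19/4) + 3149 = (66 - 19/4) + 3149 = 245/4 + 3149 = 12841/4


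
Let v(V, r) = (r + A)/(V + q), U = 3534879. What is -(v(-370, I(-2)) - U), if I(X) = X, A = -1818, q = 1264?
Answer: 1580091823/447 ≈ 3.5349e+6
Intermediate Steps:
v(V, r) = (-1818 + r)/(1264 + V) (v(V, r) = (r - 1818)/(V + 1264) = (-1818 + r)/(1264 + V))
-(v(-370, I(-2)) - U) = -((-1818 - 2)/(1264 - 370) - 1*3534879) = -(-1820/894 - 3534879) = -((1/894)*(-1820) - 3534879) = -(-910/447 - 3534879) = -1*(-1580091823/447) = 1580091823/447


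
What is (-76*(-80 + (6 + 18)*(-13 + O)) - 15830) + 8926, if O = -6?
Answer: 33832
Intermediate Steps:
(-76*(-80 + (6 + 18)*(-13 + O)) - 15830) + 8926 = (-76*(-80 + (6 + 18)*(-13 - 6)) - 15830) + 8926 = (-76*(-80 + 24*(-19)) - 15830) + 8926 = (-76*(-80 - 456) - 15830) + 8926 = (-76*(-536) - 15830) + 8926 = (40736 - 15830) + 8926 = 24906 + 8926 = 33832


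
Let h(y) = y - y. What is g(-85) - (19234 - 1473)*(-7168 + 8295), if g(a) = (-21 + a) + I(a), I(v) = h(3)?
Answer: -20016753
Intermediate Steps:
h(y) = 0
I(v) = 0
g(a) = -21 + a (g(a) = (-21 + a) + 0 = -21 + a)
g(-85) - (19234 - 1473)*(-7168 + 8295) = (-21 - 85) - (19234 - 1473)*(-7168 + 8295) = -106 - 17761*1127 = -106 - 1*20016647 = -106 - 20016647 = -20016753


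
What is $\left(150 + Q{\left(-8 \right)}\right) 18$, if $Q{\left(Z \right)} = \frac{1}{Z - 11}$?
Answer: $\frac{51282}{19} \approx 2699.1$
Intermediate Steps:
$Q{\left(Z \right)} = \frac{1}{-11 + Z}$
$\left(150 + Q{\left(-8 \right)}\right) 18 = \left(150 + \frac{1}{-11 - 8}\right) 18 = \left(150 + \frac{1}{-19}\right) 18 = \left(150 - \frac{1}{19}\right) 18 = \frac{2849}{19} \cdot 18 = \frac{51282}{19}$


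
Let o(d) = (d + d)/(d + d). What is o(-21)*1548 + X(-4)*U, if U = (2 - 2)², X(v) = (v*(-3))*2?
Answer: 1548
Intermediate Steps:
X(v) = -6*v (X(v) = -3*v*2 = -6*v)
U = 0 (U = 0² = 0)
o(d) = 1 (o(d) = (2*d)/((2*d)) = (2*d)*(1/(2*d)) = 1)
o(-21)*1548 + X(-4)*U = 1*1548 - 6*(-4)*0 = 1548 + 24*0 = 1548 + 0 = 1548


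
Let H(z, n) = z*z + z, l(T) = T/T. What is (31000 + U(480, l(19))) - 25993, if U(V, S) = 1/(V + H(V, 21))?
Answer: 1158419521/231360 ≈ 5007.0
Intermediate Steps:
l(T) = 1
H(z, n) = z + z² (H(z, n) = z² + z = z + z²)
U(V, S) = 1/(V + V*(1 + V))
(31000 + U(480, l(19))) - 25993 = (31000 + 1/(480*(2 + 480))) - 25993 = (31000 + (1/480)/482) - 25993 = (31000 + (1/480)*(1/482)) - 25993 = (31000 + 1/231360) - 25993 = 7172160001/231360 - 25993 = 1158419521/231360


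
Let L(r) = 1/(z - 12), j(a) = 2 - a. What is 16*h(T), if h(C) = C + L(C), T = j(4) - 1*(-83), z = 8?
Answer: 1292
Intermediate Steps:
T = 81 (T = (2 - 1*4) - 1*(-83) = (2 - 4) + 83 = -2 + 83 = 81)
L(r) = -¼ (L(r) = 1/(8 - 12) = 1/(-4) = -¼)
h(C) = -¼ + C (h(C) = C - ¼ = -¼ + C)
16*h(T) = 16*(-¼ + 81) = 16*(323/4) = 1292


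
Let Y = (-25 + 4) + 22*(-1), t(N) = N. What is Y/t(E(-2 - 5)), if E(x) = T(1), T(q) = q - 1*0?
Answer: -43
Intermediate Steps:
T(q) = q (T(q) = q + 0 = q)
E(x) = 1
Y = -43 (Y = -21 - 22 = -43)
Y/t(E(-2 - 5)) = -43/1 = -43*1 = -43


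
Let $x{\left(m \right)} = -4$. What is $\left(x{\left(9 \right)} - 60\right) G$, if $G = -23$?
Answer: $1472$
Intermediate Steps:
$\left(x{\left(9 \right)} - 60\right) G = \left(-4 - 60\right) \left(-23\right) = \left(-64\right) \left(-23\right) = 1472$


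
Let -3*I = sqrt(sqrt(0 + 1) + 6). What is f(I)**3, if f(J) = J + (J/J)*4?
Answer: (12 - sqrt(7))**3/27 ≈ 30.315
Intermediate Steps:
I = -sqrt(7)/3 (I = -sqrt(sqrt(0 + 1) + 6)/3 = -sqrt(sqrt(1) + 6)/3 = -sqrt(1 + 6)/3 = -sqrt(7)/3 ≈ -0.88192)
f(J) = 4 + J (f(J) = J + 1*4 = J + 4 = 4 + J)
f(I)**3 = (4 - sqrt(7)/3)**3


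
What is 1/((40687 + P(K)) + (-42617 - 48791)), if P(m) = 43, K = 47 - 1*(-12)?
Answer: -1/50678 ≈ -1.9732e-5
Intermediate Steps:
K = 59 (K = 47 + 12 = 59)
1/((40687 + P(K)) + (-42617 - 48791)) = 1/((40687 + 43) + (-42617 - 48791)) = 1/(40730 - 91408) = 1/(-50678) = -1/50678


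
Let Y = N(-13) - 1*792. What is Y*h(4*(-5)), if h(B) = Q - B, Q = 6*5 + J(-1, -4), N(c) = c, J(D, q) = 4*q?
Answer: -27370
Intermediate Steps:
Y = -805 (Y = -13 - 1*792 = -13 - 792 = -805)
Q = 14 (Q = 6*5 + 4*(-4) = 30 - 16 = 14)
h(B) = 14 - B
Y*h(4*(-5)) = -805*(14 - 4*(-5)) = -805*(14 - 1*(-20)) = -805*(14 + 20) = -805*34 = -27370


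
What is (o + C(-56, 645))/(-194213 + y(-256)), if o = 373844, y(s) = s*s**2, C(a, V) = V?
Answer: -374489/16971429 ≈ -0.022066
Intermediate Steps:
y(s) = s**3
(o + C(-56, 645))/(-194213 + y(-256)) = (373844 + 645)/(-194213 + (-256)**3) = 374489/(-194213 - 16777216) = 374489/(-16971429) = 374489*(-1/16971429) = -374489/16971429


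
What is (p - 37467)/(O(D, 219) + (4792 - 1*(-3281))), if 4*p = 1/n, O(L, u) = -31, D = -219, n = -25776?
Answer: -3862997569/829162368 ≈ -4.6589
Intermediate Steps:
p = -1/103104 (p = (¼)/(-25776) = (¼)*(-1/25776) = -1/103104 ≈ -9.6989e-6)
(p - 37467)/(O(D, 219) + (4792 - 1*(-3281))) = (-1/103104 - 37467)/(-31 + (4792 - 1*(-3281))) = -3862997569/(103104*(-31 + (4792 + 3281))) = -3862997569/(103104*(-31 + 8073)) = -3862997569/103104/8042 = -3862997569/103104*1/8042 = -3862997569/829162368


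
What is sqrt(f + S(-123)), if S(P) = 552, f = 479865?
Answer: sqrt(480417) ≈ 693.12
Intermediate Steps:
sqrt(f + S(-123)) = sqrt(479865 + 552) = sqrt(480417)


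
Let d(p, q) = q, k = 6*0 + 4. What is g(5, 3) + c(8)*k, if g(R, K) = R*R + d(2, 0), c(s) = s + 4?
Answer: 73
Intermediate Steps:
k = 4 (k = 0 + 4 = 4)
c(s) = 4 + s
g(R, K) = R² (g(R, K) = R*R + 0 = R² + 0 = R²)
g(5, 3) + c(8)*k = 5² + (4 + 8)*4 = 25 + 12*4 = 25 + 48 = 73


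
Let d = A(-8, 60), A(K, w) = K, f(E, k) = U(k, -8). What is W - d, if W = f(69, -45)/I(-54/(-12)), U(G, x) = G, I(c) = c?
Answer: -2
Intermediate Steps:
f(E, k) = k
d = -8
W = -10 (W = -45/((-54/(-12))) = -45/((-54*(-1/12))) = -45/9/2 = -45*2/9 = -10)
W - d = -10 - 1*(-8) = -10 + 8 = -2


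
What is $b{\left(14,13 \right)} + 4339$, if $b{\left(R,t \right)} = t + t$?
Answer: $4365$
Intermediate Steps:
$b{\left(R,t \right)} = 2 t$
$b{\left(14,13 \right)} + 4339 = 2 \cdot 13 + 4339 = 26 + 4339 = 4365$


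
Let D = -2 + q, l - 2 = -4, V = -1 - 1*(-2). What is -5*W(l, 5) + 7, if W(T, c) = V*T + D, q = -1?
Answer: 32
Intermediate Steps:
V = 1 (V = -1 + 2 = 1)
l = -2 (l = 2 - 4 = -2)
D = -3 (D = -2 - 1 = -3)
W(T, c) = -3 + T (W(T, c) = 1*T - 3 = T - 3 = -3 + T)
-5*W(l, 5) + 7 = -5*(-3 - 2) + 7 = -5*(-5) + 7 = 25 + 7 = 32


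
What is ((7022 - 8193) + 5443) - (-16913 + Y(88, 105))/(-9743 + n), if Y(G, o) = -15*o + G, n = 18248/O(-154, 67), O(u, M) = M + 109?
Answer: 181107376/42413 ≈ 4270.1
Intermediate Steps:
O(u, M) = 109 + M
n = 2281/22 (n = 18248/(109 + 67) = 18248/176 = 18248*(1/176) = 2281/22 ≈ 103.68)
Y(G, o) = G - 15*o
((7022 - 8193) + 5443) - (-16913 + Y(88, 105))/(-9743 + n) = ((7022 - 8193) + 5443) - (-16913 + (88 - 15*105))/(-9743 + 2281/22) = (-1171 + 5443) - (-16913 + (88 - 1575))/(-212065/22) = 4272 - (-16913 - 1487)*(-22)/212065 = 4272 - (-18400)*(-22)/212065 = 4272 - 1*80960/42413 = 4272 - 80960/42413 = 181107376/42413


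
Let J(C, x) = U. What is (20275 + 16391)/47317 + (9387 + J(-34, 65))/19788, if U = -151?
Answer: 290641655/234077199 ≈ 1.2416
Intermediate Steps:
J(C, x) = -151
(20275 + 16391)/47317 + (9387 + J(-34, 65))/19788 = (20275 + 16391)/47317 + (9387 - 151)/19788 = 36666*(1/47317) + 9236*(1/19788) = 36666/47317 + 2309/4947 = 290641655/234077199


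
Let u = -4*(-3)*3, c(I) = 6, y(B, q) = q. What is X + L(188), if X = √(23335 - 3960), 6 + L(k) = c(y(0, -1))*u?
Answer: 210 + 25*√31 ≈ 349.19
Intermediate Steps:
u = 36 (u = 12*3 = 36)
L(k) = 210 (L(k) = -6 + 6*36 = -6 + 216 = 210)
X = 25*√31 (X = √19375 = 25*√31 ≈ 139.19)
X + L(188) = 25*√31 + 210 = 210 + 25*√31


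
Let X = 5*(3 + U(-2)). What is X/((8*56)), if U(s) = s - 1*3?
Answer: -5/224 ≈ -0.022321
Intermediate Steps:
U(s) = -3 + s (U(s) = s - 3 = -3 + s)
X = -10 (X = 5*(3 + (-3 - 2)) = 5*(3 - 5) = 5*(-2) = -10)
X/((8*56)) = -10/(8*56) = -10/448 = -10*1/448 = -5/224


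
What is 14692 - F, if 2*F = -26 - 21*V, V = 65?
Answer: 30775/2 ≈ 15388.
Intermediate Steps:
F = -1391/2 (F = (-26 - 21*65)/2 = (-26 - 1365)/2 = (½)*(-1391) = -1391/2 ≈ -695.50)
14692 - F = 14692 - 1*(-1391/2) = 14692 + 1391/2 = 30775/2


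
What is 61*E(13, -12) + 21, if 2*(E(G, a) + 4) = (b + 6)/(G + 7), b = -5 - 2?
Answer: -8981/40 ≈ -224.52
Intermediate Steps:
b = -7
E(G, a) = -4 - 1/(2*(7 + G)) (E(G, a) = -4 + ((-7 + 6)/(G + 7))/2 = -4 + (-1/(7 + G))/2 = -4 - 1/(2*(7 + G)))
61*E(13, -12) + 21 = 61*((-57 - 8*13)/(2*(7 + 13))) + 21 = 61*((1/2)*(-57 - 104)/20) + 21 = 61*((1/2)*(1/20)*(-161)) + 21 = 61*(-161/40) + 21 = -9821/40 + 21 = -8981/40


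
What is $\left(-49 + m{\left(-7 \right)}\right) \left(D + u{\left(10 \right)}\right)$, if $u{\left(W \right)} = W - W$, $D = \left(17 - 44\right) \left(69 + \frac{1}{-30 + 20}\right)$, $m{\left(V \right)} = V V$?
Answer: $0$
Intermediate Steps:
$m{\left(V \right)} = V^{2}$
$D = - \frac{18603}{10}$ ($D = - 27 \left(69 + \frac{1}{-10}\right) = - 27 \left(69 - \frac{1}{10}\right) = \left(-27\right) \frac{689}{10} = - \frac{18603}{10} \approx -1860.3$)
$u{\left(W \right)} = 0$
$\left(-49 + m{\left(-7 \right)}\right) \left(D + u{\left(10 \right)}\right) = \left(-49 + \left(-7\right)^{2}\right) \left(- \frac{18603}{10} + 0\right) = \left(-49 + 49\right) \left(- \frac{18603}{10}\right) = 0 \left(- \frac{18603}{10}\right) = 0$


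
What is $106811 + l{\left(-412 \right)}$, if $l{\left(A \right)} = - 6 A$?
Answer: $109283$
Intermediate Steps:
$106811 + l{\left(-412 \right)} = 106811 - -2472 = 106811 + 2472 = 109283$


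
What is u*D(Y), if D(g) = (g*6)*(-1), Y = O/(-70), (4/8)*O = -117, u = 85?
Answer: -11934/7 ≈ -1704.9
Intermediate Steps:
O = -234 (O = 2*(-117) = -234)
Y = 117/35 (Y = -234/(-70) = -234*(-1/70) = 117/35 ≈ 3.3429)
D(g) = -6*g (D(g) = (6*g)*(-1) = -6*g)
u*D(Y) = 85*(-6*117/35) = 85*(-702/35) = -11934/7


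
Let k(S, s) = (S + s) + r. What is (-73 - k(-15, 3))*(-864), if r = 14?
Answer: 64800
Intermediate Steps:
k(S, s) = 14 + S + s (k(S, s) = (S + s) + 14 = 14 + S + s)
(-73 - k(-15, 3))*(-864) = (-73 - (14 - 15 + 3))*(-864) = (-73 - 1*2)*(-864) = (-73 - 2)*(-864) = -75*(-864) = 64800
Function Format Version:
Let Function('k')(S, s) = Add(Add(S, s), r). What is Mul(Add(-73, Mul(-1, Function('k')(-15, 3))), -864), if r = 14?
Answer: 64800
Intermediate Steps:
Function('k')(S, s) = Add(14, S, s) (Function('k')(S, s) = Add(Add(S, s), 14) = Add(14, S, s))
Mul(Add(-73, Mul(-1, Function('k')(-15, 3))), -864) = Mul(Add(-73, Mul(-1, Add(14, -15, 3))), -864) = Mul(Add(-73, Mul(-1, 2)), -864) = Mul(Add(-73, -2), -864) = Mul(-75, -864) = 64800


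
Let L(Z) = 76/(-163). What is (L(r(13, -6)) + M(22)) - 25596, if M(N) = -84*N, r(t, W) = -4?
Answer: -4473448/163 ≈ -27444.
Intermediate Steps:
L(Z) = -76/163 (L(Z) = 76*(-1/163) = -76/163)
(L(r(13, -6)) + M(22)) - 25596 = (-76/163 - 84*22) - 25596 = (-76/163 - 1848) - 25596 = -301300/163 - 25596 = -4473448/163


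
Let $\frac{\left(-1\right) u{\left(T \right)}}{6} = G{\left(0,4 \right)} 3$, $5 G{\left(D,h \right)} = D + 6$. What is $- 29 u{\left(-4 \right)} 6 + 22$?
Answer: $\frac{18902}{5} \approx 3780.4$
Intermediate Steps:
$G{\left(D,h \right)} = \frac{6}{5} + \frac{D}{5}$ ($G{\left(D,h \right)} = \frac{D + 6}{5} = \frac{6 + D}{5} = \frac{6}{5} + \frac{D}{5}$)
$u{\left(T \right)} = - \frac{108}{5}$ ($u{\left(T \right)} = - 6 \left(\frac{6}{5} + \frac{1}{5} \cdot 0\right) 3 = - 6 \left(\frac{6}{5} + 0\right) 3 = - 6 \cdot \frac{6}{5} \cdot 3 = \left(-6\right) \frac{18}{5} = - \frac{108}{5}$)
$- 29 u{\left(-4 \right)} 6 + 22 = - 29 \left(\left(- \frac{108}{5}\right) 6\right) + 22 = \left(-29\right) \left(- \frac{648}{5}\right) + 22 = \frac{18792}{5} + 22 = \frac{18902}{5}$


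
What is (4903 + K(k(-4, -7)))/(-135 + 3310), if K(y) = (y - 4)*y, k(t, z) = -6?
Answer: 4963/3175 ≈ 1.5632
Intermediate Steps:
K(y) = y*(-4 + y) (K(y) = (-4 + y)*y = y*(-4 + y))
(4903 + K(k(-4, -7)))/(-135 + 3310) = (4903 - 6*(-4 - 6))/(-135 + 3310) = (4903 - 6*(-10))/3175 = (4903 + 60)*(1/3175) = 4963*(1/3175) = 4963/3175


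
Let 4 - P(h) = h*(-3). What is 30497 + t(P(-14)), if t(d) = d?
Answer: 30459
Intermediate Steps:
P(h) = 4 + 3*h (P(h) = 4 - h*(-3) = 4 - (-3)*h = 4 + 3*h)
30497 + t(P(-14)) = 30497 + (4 + 3*(-14)) = 30497 + (4 - 42) = 30497 - 38 = 30459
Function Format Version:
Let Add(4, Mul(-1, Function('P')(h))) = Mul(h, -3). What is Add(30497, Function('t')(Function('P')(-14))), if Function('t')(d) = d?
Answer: 30459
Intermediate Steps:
Function('P')(h) = Add(4, Mul(3, h)) (Function('P')(h) = Add(4, Mul(-1, Mul(h, -3))) = Add(4, Mul(-1, Mul(-3, h))) = Add(4, Mul(3, h)))
Add(30497, Function('t')(Function('P')(-14))) = Add(30497, Add(4, Mul(3, -14))) = Add(30497, Add(4, -42)) = Add(30497, -38) = 30459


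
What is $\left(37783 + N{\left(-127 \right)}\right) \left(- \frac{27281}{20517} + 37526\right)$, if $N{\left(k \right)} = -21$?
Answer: $\frac{29072724426682}{20517} \approx 1.417 \cdot 10^{9}$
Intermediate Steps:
$\left(37783 + N{\left(-127 \right)}\right) \left(- \frac{27281}{20517} + 37526\right) = \left(37783 - 21\right) \left(- \frac{27281}{20517} + 37526\right) = 37762 \left(\left(-27281\right) \frac{1}{20517} + 37526\right) = 37762 \left(- \frac{27281}{20517} + 37526\right) = 37762 \cdot \frac{769893661}{20517} = \frac{29072724426682}{20517}$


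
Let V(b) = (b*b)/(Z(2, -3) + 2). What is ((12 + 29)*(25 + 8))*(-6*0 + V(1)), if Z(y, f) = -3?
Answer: -1353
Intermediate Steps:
V(b) = -b**2 (V(b) = (b*b)/(-3 + 2) = b**2/(-1) = b**2*(-1) = -b**2)
((12 + 29)*(25 + 8))*(-6*0 + V(1)) = ((12 + 29)*(25 + 8))*(-6*0 - 1*1**2) = (41*33)*(0 - 1*1) = 1353*(0 - 1) = 1353*(-1) = -1353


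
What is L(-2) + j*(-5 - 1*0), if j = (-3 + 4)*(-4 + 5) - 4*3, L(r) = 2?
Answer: 57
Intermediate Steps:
j = -11 (j = 1*1 - 12 = 1 - 12 = -11)
L(-2) + j*(-5 - 1*0) = 2 - 11*(-5 - 1*0) = 2 - 11*(-5 + 0) = 2 - 11*(-5) = 2 + 55 = 57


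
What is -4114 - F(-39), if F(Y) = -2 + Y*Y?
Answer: -5633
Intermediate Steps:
F(Y) = -2 + Y²
-4114 - F(-39) = -4114 - (-2 + (-39)²) = -4114 - (-2 + 1521) = -4114 - 1*1519 = -4114 - 1519 = -5633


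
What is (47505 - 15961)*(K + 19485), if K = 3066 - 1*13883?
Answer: 273423392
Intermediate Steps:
K = -10817 (K = 3066 - 13883 = -10817)
(47505 - 15961)*(K + 19485) = (47505 - 15961)*(-10817 + 19485) = 31544*8668 = 273423392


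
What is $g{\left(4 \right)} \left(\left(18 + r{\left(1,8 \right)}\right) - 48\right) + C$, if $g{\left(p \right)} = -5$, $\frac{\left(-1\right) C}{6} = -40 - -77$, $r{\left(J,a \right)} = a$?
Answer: $-112$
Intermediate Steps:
$C = -222$ ($C = - 6 \left(-40 - -77\right) = - 6 \left(-40 + 77\right) = \left(-6\right) 37 = -222$)
$g{\left(4 \right)} \left(\left(18 + r{\left(1,8 \right)}\right) - 48\right) + C = - 5 \left(\left(18 + 8\right) - 48\right) - 222 = - 5 \left(26 - 48\right) - 222 = \left(-5\right) \left(-22\right) - 222 = 110 - 222 = -112$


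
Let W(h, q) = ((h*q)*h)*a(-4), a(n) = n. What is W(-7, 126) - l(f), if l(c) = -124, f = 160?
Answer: -24572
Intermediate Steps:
W(h, q) = -4*q*h² (W(h, q) = ((h*q)*h)*(-4) = (q*h²)*(-4) = -4*q*h²)
W(-7, 126) - l(f) = -4*126*(-7)² - 1*(-124) = -4*126*49 + 124 = -24696 + 124 = -24572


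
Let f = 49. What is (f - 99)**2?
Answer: 2500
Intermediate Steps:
(f - 99)**2 = (49 - 99)**2 = (-50)**2 = 2500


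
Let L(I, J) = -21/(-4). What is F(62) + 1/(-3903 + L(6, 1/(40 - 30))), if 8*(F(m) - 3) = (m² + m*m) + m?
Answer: 60602201/62364 ≈ 971.75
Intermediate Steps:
L(I, J) = 21/4 (L(I, J) = -21*(-¼) = 21/4)
F(m) = 3 + m²/4 + m/8 (F(m) = 3 + ((m² + m*m) + m)/8 = 3 + ((m² + m²) + m)/8 = 3 + (2*m² + m)/8 = 3 + (m + 2*m²)/8 = 3 + (m²/4 + m/8) = 3 + m²/4 + m/8)
F(62) + 1/(-3903 + L(6, 1/(40 - 30))) = (3 + (¼)*62² + (⅛)*62) + 1/(-3903 + 21/4) = (3 + (¼)*3844 + 31/4) + 1/(-15591/4) = (3 + 961 + 31/4) - 4/15591 = 3887/4 - 4/15591 = 60602201/62364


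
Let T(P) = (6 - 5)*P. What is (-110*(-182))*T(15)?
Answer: 300300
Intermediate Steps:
T(P) = P (T(P) = 1*P = P)
(-110*(-182))*T(15) = -110*(-182)*15 = 20020*15 = 300300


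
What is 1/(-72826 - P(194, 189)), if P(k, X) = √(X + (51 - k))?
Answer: -36413/2651813115 + √46/5303626230 ≈ -1.3730e-5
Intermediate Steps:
P(k, X) = √(51 + X - k)
1/(-72826 - P(194, 189)) = 1/(-72826 - √(51 + 189 - 1*194)) = 1/(-72826 - √(51 + 189 - 194)) = 1/(-72826 - √46)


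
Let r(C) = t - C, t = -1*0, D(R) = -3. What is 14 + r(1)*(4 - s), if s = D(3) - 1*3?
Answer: 4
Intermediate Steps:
t = 0
s = -6 (s = -3 - 1*3 = -3 - 3 = -6)
r(C) = -C (r(C) = 0 - C = -C)
14 + r(1)*(4 - s) = 14 + (-1*1)*(4 - 1*(-6)) = 14 - (4 + 6) = 14 - 1*10 = 14 - 10 = 4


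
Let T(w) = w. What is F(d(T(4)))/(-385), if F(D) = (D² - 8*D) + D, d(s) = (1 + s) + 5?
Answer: -6/77 ≈ -0.077922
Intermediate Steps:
d(s) = 6 + s
F(D) = D² - 7*D
F(d(T(4)))/(-385) = ((6 + 4)*(-7 + (6 + 4)))/(-385) = -2*(-7 + 10)/77 = -2*3/77 = -1/385*30 = -6/77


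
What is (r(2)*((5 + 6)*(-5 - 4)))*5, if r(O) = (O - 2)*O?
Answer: 0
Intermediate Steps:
r(O) = O*(-2 + O) (r(O) = (-2 + O)*O = O*(-2 + O))
(r(2)*((5 + 6)*(-5 - 4)))*5 = ((2*(-2 + 2))*((5 + 6)*(-5 - 4)))*5 = ((2*0)*(11*(-9)))*5 = (0*(-99))*5 = 0*5 = 0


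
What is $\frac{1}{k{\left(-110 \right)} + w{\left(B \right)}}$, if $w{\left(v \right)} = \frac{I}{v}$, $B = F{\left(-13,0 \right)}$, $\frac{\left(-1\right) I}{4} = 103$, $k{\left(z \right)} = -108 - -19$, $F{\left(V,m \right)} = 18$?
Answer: $- \frac{9}{1007} \approx -0.0089374$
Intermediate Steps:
$k{\left(z \right)} = -89$ ($k{\left(z \right)} = -108 + 19 = -89$)
$I = -412$ ($I = \left(-4\right) 103 = -412$)
$B = 18$
$w{\left(v \right)} = - \frac{412}{v}$
$\frac{1}{k{\left(-110 \right)} + w{\left(B \right)}} = \frac{1}{-89 - \frac{412}{18}} = \frac{1}{-89 - \frac{206}{9}} = \frac{1}{- \frac{1007}{9}} = - \frac{9}{1007}$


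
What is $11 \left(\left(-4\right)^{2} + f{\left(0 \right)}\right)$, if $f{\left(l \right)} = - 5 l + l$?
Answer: $176$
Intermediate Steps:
$f{\left(l \right)} = - 4 l$
$11 \left(\left(-4\right)^{2} + f{\left(0 \right)}\right) = 11 \left(\left(-4\right)^{2} - 0\right) = 11 \left(16 + 0\right) = 11 \cdot 16 = 176$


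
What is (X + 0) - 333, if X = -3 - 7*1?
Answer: -343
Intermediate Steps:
X = -10 (X = -3 - 7 = -10)
(X + 0) - 333 = (-10 + 0) - 333 = -10 - 333 = -343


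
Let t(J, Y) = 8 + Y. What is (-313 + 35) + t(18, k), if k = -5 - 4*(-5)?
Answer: -255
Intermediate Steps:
k = 15 (k = -5 + 20 = 15)
(-313 + 35) + t(18, k) = (-313 + 35) + (8 + 15) = -278 + 23 = -255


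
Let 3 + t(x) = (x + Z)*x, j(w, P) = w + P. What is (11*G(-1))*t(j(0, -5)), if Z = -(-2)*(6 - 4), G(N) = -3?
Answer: -66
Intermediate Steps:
Z = 4 (Z = -(-2)*2 = -1*(-4) = 4)
j(w, P) = P + w
t(x) = -3 + x*(4 + x) (t(x) = -3 + (x + 4)*x = -3 + (4 + x)*x = -3 + x*(4 + x))
(11*G(-1))*t(j(0, -5)) = (11*(-3))*(-3 + (-5 + 0)² + 4*(-5 + 0)) = -33*(-3 + (-5)² + 4*(-5)) = -33*(-3 + 25 - 20) = -33*2 = -66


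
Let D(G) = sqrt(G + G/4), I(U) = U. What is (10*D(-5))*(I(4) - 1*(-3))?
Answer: 175*I ≈ 175.0*I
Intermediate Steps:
D(G) = sqrt(5)*sqrt(G)/2 (D(G) = sqrt(G + G*(1/4)) = sqrt(G + G/4) = sqrt(5*G/4) = sqrt(5)*sqrt(G)/2)
(10*D(-5))*(I(4) - 1*(-3)) = (10*(sqrt(5)*sqrt(-5)/2))*(4 - 1*(-3)) = (10*(sqrt(5)*(I*sqrt(5))/2))*(4 + 3) = (10*(5*I/2))*7 = (25*I)*7 = 175*I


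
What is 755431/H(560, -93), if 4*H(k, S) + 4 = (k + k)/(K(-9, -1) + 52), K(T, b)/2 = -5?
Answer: 2266293/17 ≈ 1.3331e+5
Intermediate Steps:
K(T, b) = -10 (K(T, b) = 2*(-5) = -10)
H(k, S) = -1 + k/84 (H(k, S) = -1 + ((k + k)/(-10 + 52))/4 = -1 + ((2*k)/42)/4 = -1 + ((2*k)*(1/42))/4 = -1 + (k/21)/4 = -1 + k/84)
755431/H(560, -93) = 755431/(-1 + (1/84)*560) = 755431/(-1 + 20/3) = 755431/(17/3) = 755431*(3/17) = 2266293/17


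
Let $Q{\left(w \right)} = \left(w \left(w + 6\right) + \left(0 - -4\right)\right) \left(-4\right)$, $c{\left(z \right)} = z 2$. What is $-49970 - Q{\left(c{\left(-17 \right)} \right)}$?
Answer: $-46146$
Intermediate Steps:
$c{\left(z \right)} = 2 z$
$Q{\left(w \right)} = -16 - 4 w \left(6 + w\right)$ ($Q{\left(w \right)} = \left(w \left(6 + w\right) + \left(0 + 4\right)\right) \left(-4\right) = \left(w \left(6 + w\right) + 4\right) \left(-4\right) = \left(4 + w \left(6 + w\right)\right) \left(-4\right) = -16 - 4 w \left(6 + w\right)$)
$-49970 - Q{\left(c{\left(-17 \right)} \right)} = -49970 - \left(-16 - 24 \cdot 2 \left(-17\right) - 4 \left(2 \left(-17\right)\right)^{2}\right) = -49970 - \left(-16 - -816 - 4 \left(-34\right)^{2}\right) = -49970 - \left(-16 + 816 - 4624\right) = -49970 - -3824 = -49970 + 3824 = -46146$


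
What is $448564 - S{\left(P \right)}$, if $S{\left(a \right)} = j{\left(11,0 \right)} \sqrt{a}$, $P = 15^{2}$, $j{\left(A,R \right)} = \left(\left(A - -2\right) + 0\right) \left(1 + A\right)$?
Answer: $446224$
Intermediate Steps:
$j{\left(A,R \right)} = \left(1 + A\right) \left(2 + A\right)$ ($j{\left(A,R \right)} = \left(\left(A + 2\right) + 0\right) \left(1 + A\right) = \left(\left(2 + A\right) + 0\right) \left(1 + A\right) = \left(2 + A\right) \left(1 + A\right) = \left(1 + A\right) \left(2 + A\right)$)
$P = 225$
$S{\left(a \right)} = 156 \sqrt{a}$ ($S{\left(a \right)} = \left(2 + 11^{2} + 3 \cdot 11\right) \sqrt{a} = \left(2 + 121 + 33\right) \sqrt{a} = 156 \sqrt{a}$)
$448564 - S{\left(P \right)} = 448564 - 156 \sqrt{225} = 448564 - 156 \cdot 15 = 448564 - 2340 = 446224$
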